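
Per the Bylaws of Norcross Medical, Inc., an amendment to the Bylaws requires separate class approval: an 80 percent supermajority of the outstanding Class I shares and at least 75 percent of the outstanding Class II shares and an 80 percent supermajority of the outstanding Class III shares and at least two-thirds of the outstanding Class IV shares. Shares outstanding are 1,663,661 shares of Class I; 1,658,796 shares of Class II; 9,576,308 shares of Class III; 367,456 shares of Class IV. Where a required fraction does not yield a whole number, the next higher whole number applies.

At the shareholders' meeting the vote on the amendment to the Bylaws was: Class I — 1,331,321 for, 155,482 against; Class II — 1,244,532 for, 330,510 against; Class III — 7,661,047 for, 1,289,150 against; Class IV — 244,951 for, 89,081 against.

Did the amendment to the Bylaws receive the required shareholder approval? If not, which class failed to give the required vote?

Class I: 4/5 of 1663661 = 1330928.80, rounded up to 1330929; 1,330,929 required, 1,331,321 in favor — approved.
Class II: 3/4 of 1658796 = 1244097; 1,244,097 required, 1,244,532 in favor — approved.
Class III: 4/5 of 9576308 = 7661046.40, rounded up to 7661047; 7,661,047 required, 7,661,047 in favor — approved.
Class IV: 2/3 of 367456 = 244970.67, rounded up to 244971; 244,971 required, 244,951 in favor — not approved.

Not approved — the Class IV shares did not give the required vote.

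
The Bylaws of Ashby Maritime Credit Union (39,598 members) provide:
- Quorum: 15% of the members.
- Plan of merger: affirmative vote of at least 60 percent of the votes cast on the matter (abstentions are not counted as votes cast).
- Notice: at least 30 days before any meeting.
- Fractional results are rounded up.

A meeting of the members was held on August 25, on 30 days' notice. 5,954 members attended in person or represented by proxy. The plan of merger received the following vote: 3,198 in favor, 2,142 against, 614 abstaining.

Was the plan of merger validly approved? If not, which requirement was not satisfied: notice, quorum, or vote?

Invalid — vote requirement not satisfied.

Notice: 30 days given; 30 required. Satisfied.
Quorum: 15% of 39,598 = 5,939.70, rounded up to 5,940; 5,954 present. Satisfied.
Vote: requires three-fifths of the votes cast (5,954 − 614 abstaining = 5,340); 3/5 of 5340 = 3204, so 3,204 needed; 3,198 in favor. Not satisfied.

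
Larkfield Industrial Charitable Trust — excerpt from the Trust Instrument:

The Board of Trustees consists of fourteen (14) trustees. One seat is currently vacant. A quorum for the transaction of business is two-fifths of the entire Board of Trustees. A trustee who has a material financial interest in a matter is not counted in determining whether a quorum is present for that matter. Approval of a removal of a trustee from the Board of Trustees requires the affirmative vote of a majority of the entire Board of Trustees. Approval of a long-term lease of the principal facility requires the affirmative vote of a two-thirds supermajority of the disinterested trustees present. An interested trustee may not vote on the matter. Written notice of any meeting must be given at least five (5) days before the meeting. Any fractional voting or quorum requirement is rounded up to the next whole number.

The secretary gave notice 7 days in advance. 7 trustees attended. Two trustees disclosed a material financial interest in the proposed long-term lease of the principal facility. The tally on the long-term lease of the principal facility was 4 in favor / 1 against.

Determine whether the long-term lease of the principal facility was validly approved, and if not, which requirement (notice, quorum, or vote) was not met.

Invalid — quorum requirement not satisfied.

Notice: 7 days given; 5 required (7 ≥ 5). Satisfied.
Quorum: 7 present, but the 2 interested trustees do not count, leaving 5. Quorum is 6. Not satisfied.
Vote: the long-term lease of the principal facility requires two-thirds of the disinterested trustees present (7 − 2 = 5). 2/3 of 5 = 3.33, rounded up to 4, so 4 affirmative votes are needed; 4 voted in favor. Satisfied. (Moot — without a quorum no business can be validly transacted.)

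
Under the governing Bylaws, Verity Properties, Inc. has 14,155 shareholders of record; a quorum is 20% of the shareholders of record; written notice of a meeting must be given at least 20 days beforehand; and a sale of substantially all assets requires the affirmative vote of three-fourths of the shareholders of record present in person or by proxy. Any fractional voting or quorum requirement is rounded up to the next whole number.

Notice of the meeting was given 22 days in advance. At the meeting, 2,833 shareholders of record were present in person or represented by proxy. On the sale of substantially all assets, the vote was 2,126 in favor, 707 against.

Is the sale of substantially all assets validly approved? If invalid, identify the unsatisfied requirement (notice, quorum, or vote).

Valid — all requirements satisfied.

Notice: 22 days given; 20 required. Satisfied.
Quorum: 20% of 14,155 = 2,831; 2,833 present. Satisfied.
Vote: requires three-fourths of those present (2,833); 3/4 of 2833 = 2124.75, rounded up to 2125, so 2,125 needed; 2,126 in favor. Satisfied.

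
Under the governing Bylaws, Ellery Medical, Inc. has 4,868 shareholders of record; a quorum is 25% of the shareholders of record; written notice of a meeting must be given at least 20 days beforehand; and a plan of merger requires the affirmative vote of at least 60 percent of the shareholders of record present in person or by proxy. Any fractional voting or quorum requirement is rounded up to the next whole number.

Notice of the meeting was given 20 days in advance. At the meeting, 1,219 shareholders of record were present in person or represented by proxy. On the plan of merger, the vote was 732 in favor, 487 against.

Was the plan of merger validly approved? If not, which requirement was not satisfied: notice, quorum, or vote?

Notice: 20 days given; 20 required. Satisfied.
Quorum: 25% of 4,868 = 1,217; 1,219 present. Satisfied.
Vote: requires three-fifths of those present (1,219); 3/5 of 1219 = 731.40, rounded up to 732, so 732 needed; 732 in favor. Satisfied.

Valid — all requirements satisfied.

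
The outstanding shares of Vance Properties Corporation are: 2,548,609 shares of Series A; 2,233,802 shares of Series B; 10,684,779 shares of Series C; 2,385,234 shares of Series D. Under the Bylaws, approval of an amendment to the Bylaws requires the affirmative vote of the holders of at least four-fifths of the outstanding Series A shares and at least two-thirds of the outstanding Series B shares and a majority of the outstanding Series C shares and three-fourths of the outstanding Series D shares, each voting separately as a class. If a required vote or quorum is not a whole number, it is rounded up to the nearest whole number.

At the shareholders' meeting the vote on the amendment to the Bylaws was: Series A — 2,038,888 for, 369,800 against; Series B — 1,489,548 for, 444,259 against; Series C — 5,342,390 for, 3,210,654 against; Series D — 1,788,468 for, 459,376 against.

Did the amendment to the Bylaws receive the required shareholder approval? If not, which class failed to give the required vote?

Not approved — the Series D shares did not give the required vote.

Series A: 4/5 of 2548609 = 2038887.20, rounded up to 2038888; 2,038,888 required, 2,038,888 in favor — approved.
Series B: 2/3 of 2233802 = 1489201.33, rounded up to 1489202; 1,489,202 required, 1,489,548 in favor — approved.
Series C: a majority of 10684779 is 5342390; 5,342,390 required, 5,342,390 in favor — approved.
Series D: 3/4 of 2385234 = 1788925.50, rounded up to 1788926; 1,788,926 required, 1,788,468 in favor — not approved.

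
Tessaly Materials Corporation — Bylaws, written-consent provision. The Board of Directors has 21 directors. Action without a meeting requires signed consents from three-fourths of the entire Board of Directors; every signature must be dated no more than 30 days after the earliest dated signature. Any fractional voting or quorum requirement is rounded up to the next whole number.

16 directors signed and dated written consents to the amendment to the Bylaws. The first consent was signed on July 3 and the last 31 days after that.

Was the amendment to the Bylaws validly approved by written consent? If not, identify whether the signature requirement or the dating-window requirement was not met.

Signatures required: three-fourths of 21 — 3/4 of 21 = 15.75, rounded up to 16, so 16 needed; 16 signed. Sufficient.
Dating window: the latest signature is 31 days after the earliest; the limit is 30 days. Outside the window.

Not effective — dating-window requirement not satisfied.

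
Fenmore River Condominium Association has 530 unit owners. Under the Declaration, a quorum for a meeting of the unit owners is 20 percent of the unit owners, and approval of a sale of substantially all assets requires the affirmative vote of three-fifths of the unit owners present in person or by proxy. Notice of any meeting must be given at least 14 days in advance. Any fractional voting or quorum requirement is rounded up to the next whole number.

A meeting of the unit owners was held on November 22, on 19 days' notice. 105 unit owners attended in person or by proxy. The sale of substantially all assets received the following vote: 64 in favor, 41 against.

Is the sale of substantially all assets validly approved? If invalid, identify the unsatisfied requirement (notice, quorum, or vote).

Invalid — quorum requirement not satisfied.

Notice: 19 days given; 14 required. Satisfied.
Quorum: 20% of 530 = 106; 105 present. Not satisfied.
Vote: requires three-fifths of those present (105); 3/5 of 105 = 63, so 63 needed; 64 in favor. Satisfied.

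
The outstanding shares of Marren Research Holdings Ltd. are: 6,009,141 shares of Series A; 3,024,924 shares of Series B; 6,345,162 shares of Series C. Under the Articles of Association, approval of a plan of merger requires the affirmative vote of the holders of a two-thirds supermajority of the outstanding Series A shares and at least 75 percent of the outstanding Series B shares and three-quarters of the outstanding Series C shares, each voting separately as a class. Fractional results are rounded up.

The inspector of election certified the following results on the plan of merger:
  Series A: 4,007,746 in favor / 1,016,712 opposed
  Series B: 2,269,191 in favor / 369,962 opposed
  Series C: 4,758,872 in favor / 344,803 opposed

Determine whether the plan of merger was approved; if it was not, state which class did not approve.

Approved — every class gave the required vote.

Series A: 2/3 of 6009141 = 4006094; 4,006,094 required, 4,007,746 in favor — approved.
Series B: 3/4 of 3024924 = 2268693; 2,268,693 required, 2,269,191 in favor — approved.
Series C: 3/4 of 6345162 = 4758871.50, rounded up to 4758872; 4,758,872 required, 4,758,872 in favor — approved.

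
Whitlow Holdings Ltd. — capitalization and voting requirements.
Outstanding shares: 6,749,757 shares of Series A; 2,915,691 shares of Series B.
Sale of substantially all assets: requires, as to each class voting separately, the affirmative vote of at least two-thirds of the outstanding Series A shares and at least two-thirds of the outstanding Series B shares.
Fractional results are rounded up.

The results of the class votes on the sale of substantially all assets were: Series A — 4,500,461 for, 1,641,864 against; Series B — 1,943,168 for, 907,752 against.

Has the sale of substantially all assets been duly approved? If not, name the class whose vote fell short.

Series A: 2/3 of 6749757 = 4499838; 4,499,838 required, 4,500,461 in favor — approved.
Series B: 2/3 of 2915691 = 1943794; 1,943,794 required, 1,943,168 in favor — not approved.

Not approved — the Series B shares did not give the required vote.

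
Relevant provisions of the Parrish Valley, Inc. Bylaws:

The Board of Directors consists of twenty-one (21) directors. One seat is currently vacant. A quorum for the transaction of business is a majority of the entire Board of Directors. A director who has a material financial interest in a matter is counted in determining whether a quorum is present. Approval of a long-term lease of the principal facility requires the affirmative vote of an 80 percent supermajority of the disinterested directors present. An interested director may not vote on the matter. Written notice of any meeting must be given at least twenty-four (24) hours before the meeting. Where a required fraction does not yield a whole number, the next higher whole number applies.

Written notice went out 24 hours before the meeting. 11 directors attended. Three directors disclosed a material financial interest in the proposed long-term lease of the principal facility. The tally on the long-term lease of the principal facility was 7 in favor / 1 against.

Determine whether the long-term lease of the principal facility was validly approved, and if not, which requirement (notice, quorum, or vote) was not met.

Valid — all requirements satisfied.

Notice: 24 hours given; 24 required (24 ≥ 24). Satisfied.
Quorum: 11 present (interested directors count toward quorum); quorum is 11. Satisfied.
Vote: the long-term lease of the principal facility requires four-fifths of the disinterested directors present (11 − 3 = 8). 4/5 of 8 = 6.40, rounded up to 7, so 7 affirmative votes are needed; 7 voted in favor. Satisfied.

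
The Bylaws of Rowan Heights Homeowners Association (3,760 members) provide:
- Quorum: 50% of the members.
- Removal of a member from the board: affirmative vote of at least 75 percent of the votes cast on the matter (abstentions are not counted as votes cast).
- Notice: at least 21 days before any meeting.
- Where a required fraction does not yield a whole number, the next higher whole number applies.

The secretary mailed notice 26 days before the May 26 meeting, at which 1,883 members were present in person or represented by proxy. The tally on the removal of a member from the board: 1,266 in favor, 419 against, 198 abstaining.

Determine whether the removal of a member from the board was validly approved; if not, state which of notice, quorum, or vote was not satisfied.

Valid — all requirements satisfied.

Notice: 26 days given; 21 required. Satisfied.
Quorum: 50% of 3,760 = 1,880; 1,883 present. Satisfied.
Vote: requires three-fourths of the votes cast (1,883 − 198 abstaining = 1,685); 3/4 of 1685 = 1263.75, rounded up to 1264, so 1,264 needed; 1,266 in favor. Satisfied.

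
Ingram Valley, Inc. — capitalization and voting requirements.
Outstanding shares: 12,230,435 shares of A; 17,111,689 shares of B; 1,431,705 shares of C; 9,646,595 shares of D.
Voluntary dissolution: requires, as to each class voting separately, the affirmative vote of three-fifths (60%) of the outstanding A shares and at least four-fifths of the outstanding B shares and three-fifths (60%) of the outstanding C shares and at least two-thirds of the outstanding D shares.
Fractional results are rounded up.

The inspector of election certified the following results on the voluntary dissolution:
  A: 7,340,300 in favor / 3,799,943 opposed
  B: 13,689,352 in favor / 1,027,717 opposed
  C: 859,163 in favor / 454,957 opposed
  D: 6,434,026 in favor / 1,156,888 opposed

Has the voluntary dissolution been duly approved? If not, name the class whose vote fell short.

A: 3/5 of 12230435 = 7338261; 7,338,261 required, 7,340,300 in favor — approved.
B: 4/5 of 17111689 = 13689351.20, rounded up to 13689352; 13,689,352 required, 13,689,352 in favor — approved.
C: 3/5 of 1431705 = 859023; 859,023 required, 859,163 in favor — approved.
D: 2/3 of 9646595 = 6431063.33, rounded up to 6431064; 6,431,064 required, 6,434,026 in favor — approved.

Approved — every class gave the required vote.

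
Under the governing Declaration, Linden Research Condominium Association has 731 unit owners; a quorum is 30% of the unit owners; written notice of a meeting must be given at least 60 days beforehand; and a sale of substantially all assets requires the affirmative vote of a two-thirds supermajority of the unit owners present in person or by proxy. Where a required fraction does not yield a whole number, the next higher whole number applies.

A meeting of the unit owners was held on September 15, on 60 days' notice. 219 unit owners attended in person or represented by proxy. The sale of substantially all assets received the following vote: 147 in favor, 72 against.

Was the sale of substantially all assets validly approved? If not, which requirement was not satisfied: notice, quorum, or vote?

Invalid — quorum requirement not satisfied.

Notice: 60 days given; 60 required. Satisfied.
Quorum: 30% of 731 = 219.30, rounded up to 220; 219 present. Not satisfied.
Vote: requires two-thirds of those present (219); 2/3 of 219 = 146, so 146 needed; 147 in favor. Satisfied.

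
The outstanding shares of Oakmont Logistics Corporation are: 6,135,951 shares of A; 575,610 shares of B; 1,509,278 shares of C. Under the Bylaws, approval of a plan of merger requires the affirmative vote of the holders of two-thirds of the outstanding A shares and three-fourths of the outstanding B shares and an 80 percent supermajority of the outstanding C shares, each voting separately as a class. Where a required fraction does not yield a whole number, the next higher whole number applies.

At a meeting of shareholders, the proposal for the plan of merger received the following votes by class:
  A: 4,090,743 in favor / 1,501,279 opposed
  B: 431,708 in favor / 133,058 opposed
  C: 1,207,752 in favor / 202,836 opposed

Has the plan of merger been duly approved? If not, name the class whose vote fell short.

A: 2/3 of 6135951 = 4090634; 4,090,634 required, 4,090,743 in favor — approved.
B: 3/4 of 575610 = 431707.50, rounded up to 431708; 431,708 required, 431,708 in favor — approved.
C: 4/5 of 1509278 = 1207422.40, rounded up to 1207423; 1,207,423 required, 1,207,752 in favor — approved.

Approved — every class gave the required vote.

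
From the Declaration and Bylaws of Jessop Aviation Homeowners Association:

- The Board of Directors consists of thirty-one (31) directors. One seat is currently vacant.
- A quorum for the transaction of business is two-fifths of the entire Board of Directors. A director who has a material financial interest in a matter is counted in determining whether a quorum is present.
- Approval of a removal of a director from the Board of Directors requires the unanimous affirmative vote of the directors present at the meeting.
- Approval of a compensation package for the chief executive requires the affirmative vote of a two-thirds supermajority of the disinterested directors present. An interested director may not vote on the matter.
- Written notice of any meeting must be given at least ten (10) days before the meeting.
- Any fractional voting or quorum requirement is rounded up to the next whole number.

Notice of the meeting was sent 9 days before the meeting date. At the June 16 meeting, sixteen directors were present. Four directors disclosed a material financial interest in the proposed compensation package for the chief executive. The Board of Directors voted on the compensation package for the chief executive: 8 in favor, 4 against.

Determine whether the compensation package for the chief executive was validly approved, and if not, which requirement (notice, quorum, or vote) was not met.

Invalid — notice requirement not satisfied.

Notice: 9 days given; 10 required (9 < 10). Not satisfied.
Quorum: 16 present (interested directors count toward quorum); quorum is 13. Satisfied.
Vote: the compensation package for the chief executive requires two-thirds of the disinterested directors present (16 − 4 = 12). 2/3 of 12 = 8, so 8 affirmative votes are needed; 8 voted in favor. Satisfied.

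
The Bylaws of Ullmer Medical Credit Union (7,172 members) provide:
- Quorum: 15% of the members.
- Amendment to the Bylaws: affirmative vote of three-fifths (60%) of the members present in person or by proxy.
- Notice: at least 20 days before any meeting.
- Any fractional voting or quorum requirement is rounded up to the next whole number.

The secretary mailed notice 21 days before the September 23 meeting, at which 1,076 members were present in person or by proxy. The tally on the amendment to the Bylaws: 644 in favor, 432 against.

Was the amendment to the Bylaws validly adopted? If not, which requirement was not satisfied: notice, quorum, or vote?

Invalid — vote requirement not satisfied.

Notice: 21 days given; 20 required. Satisfied.
Quorum: 15% of 7,172 = 1,075.80, rounded up to 1,076; 1,076 present. Satisfied.
Vote: requires three-fifths of those present (1,076); 3/5 of 1076 = 645.60, rounded up to 646, so 646 needed; 644 in favor. Not satisfied.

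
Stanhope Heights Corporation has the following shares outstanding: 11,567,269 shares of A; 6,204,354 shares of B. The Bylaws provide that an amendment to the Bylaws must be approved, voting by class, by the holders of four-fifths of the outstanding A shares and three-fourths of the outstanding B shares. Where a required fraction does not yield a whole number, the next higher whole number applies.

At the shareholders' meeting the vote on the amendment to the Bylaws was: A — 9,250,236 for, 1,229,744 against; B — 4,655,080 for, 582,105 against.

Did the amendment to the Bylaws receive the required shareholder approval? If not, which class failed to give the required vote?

Not approved — the A shares did not give the required vote.

A: 4/5 of 11567269 = 9253815.20, rounded up to 9253816; 9,253,816 required, 9,250,236 in favor — not approved.
B: 3/4 of 6204354 = 4653265.50, rounded up to 4653266; 4,653,266 required, 4,655,080 in favor — approved.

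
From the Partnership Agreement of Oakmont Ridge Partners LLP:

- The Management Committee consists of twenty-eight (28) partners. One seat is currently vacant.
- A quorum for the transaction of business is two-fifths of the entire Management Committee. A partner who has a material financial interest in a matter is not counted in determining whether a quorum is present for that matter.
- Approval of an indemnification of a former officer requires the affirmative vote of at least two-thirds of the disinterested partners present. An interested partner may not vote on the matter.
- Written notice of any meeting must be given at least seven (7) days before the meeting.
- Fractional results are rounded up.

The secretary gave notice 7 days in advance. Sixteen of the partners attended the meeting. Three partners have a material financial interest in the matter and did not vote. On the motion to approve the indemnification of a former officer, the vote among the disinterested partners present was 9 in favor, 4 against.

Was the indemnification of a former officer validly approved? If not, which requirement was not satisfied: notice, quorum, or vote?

Notice: 7 days given; 7 required (7 ≥ 7). Satisfied.
Quorum: 16 present, but the 3 interested partners do not count, leaving 13. Quorum is 12. Satisfied.
Vote: the indemnification of a former officer requires two-thirds of the disinterested partners present (16 − 3 = 13). 2/3 of 13 = 8.67, rounded up to 9, so 9 affirmative votes are needed; 9 voted in favor. Satisfied.

Valid — all requirements satisfied.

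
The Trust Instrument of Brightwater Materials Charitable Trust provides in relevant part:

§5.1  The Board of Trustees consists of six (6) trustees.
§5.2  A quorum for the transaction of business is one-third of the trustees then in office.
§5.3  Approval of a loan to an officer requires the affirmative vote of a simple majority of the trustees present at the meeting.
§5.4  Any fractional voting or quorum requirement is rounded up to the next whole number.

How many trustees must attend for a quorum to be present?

2

1/3 of 6 = 2.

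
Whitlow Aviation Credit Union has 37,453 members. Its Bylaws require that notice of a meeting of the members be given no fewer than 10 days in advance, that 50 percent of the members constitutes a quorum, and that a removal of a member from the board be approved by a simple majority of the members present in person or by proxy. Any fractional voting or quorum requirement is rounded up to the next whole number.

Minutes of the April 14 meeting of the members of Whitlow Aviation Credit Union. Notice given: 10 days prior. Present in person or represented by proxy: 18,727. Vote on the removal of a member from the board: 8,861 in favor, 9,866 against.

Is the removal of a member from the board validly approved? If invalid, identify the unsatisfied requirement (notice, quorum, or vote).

Notice: 10 days given; 10 required. Satisfied.
Quorum: 50% of 37,453 = 18,726.50, rounded up to 18,727; 18,727 present. Satisfied.
Vote: requires a majority of those present (18,727); a majority of 18727 is 9364, so 9,364 needed; 8,861 in favor. Not satisfied.

Invalid — vote requirement not satisfied.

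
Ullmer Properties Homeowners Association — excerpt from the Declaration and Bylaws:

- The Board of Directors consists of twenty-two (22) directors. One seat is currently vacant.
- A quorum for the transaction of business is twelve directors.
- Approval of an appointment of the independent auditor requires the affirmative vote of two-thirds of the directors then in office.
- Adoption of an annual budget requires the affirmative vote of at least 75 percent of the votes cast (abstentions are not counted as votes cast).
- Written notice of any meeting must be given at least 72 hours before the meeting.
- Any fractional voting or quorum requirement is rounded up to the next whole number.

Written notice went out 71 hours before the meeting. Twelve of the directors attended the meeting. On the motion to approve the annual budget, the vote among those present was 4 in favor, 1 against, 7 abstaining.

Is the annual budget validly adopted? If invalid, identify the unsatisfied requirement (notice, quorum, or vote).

Notice: 71 hours given; 72 required (71 < 72). Not satisfied.
Quorum: 12 present; quorum is 12. Satisfied.
Vote: the annual budget requires three-fourths of the votes cast (12 present − 7 abstaining = 5). 3/4 of 5 = 3.75, rounded up to 4, so 4 affirmative votes are needed; 4 voted in favor. Satisfied.

Invalid — notice requirement not satisfied.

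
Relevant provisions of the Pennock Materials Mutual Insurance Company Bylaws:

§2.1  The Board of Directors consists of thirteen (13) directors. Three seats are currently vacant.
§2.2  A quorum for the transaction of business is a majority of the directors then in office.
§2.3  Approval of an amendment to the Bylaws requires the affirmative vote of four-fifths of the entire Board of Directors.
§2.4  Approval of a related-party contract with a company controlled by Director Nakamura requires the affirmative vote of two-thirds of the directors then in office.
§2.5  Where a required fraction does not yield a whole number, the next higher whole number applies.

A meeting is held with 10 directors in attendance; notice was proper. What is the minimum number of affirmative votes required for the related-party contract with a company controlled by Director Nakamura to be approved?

The related-party contract with a company controlled by Director Nakamura requires two-thirds of the directors then in office (10).
2/3 of 10 = 6.67, rounded up to 7.

7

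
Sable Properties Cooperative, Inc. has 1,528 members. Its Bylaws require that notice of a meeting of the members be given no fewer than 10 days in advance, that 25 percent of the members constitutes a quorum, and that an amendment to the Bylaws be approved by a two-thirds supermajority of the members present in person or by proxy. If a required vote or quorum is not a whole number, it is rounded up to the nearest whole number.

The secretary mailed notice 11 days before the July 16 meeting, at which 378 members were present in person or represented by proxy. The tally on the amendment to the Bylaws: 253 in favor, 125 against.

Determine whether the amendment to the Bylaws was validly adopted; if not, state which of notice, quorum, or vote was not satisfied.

Notice: 11 days given; 10 required. Satisfied.
Quorum: 25% of 1,528 = 382; 378 present. Not satisfied.
Vote: requires two-thirds of those present (378); 2/3 of 378 = 252, so 252 needed; 253 in favor. Satisfied.

Invalid — quorum requirement not satisfied.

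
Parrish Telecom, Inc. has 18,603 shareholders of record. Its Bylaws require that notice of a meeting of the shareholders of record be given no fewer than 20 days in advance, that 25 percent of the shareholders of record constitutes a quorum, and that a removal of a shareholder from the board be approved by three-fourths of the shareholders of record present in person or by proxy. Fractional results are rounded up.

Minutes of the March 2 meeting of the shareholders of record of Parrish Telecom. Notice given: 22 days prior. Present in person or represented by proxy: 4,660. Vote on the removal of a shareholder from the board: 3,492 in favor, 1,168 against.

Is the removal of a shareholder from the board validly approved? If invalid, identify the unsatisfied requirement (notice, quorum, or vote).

Notice: 22 days given; 20 required. Satisfied.
Quorum: 25% of 18,603 = 4,650.75, rounded up to 4,651; 4,660 present. Satisfied.
Vote: requires three-fourths of those present (4,660); 3/4 of 4660 = 3495, so 3,495 needed; 3,492 in favor. Not satisfied.

Invalid — vote requirement not satisfied.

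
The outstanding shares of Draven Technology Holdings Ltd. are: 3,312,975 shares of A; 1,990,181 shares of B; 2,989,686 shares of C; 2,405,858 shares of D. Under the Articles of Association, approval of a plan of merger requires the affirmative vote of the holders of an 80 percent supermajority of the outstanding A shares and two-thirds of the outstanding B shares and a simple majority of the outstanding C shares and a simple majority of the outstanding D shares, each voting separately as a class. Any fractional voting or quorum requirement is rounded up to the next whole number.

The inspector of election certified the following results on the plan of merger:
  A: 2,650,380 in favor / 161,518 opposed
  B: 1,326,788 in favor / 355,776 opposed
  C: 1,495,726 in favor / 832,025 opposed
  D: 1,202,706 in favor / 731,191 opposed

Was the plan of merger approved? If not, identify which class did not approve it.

Not approved — the D shares did not give the required vote.

A: 4/5 of 3312975 = 2650380; 2,650,380 required, 2,650,380 in favor — approved.
B: 2/3 of 1990181 = 1326787.33, rounded up to 1326788; 1,326,788 required, 1,326,788 in favor — approved.
C: a majority of 2989686 is 1494844; 1,494,844 required, 1,495,726 in favor — approved.
D: a majority of 2405858 is 1202930; 1,202,930 required, 1,202,706 in favor — not approved.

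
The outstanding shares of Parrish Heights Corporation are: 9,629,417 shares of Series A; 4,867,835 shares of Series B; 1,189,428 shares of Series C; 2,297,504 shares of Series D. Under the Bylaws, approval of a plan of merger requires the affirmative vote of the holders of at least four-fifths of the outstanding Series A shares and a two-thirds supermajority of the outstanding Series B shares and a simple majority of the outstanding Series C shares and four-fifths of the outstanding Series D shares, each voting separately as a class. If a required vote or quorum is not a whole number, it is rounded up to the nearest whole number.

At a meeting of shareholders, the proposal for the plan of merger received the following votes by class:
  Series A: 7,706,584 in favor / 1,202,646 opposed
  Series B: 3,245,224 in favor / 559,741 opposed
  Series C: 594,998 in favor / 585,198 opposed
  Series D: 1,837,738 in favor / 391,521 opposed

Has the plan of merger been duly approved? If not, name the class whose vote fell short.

Not approved — the Series D shares did not give the required vote.

Series A: 4/5 of 9629417 = 7703533.60, rounded up to 7703534; 7,703,534 required, 7,706,584 in favor — approved.
Series B: 2/3 of 4867835 = 3245223.33, rounded up to 3245224; 3,245,224 required, 3,245,224 in favor — approved.
Series C: a majority of 1189428 is 594715; 594,715 required, 594,998 in favor — approved.
Series D: 4/5 of 2297504 = 1838003.20, rounded up to 1838004; 1,838,004 required, 1,837,738 in favor — not approved.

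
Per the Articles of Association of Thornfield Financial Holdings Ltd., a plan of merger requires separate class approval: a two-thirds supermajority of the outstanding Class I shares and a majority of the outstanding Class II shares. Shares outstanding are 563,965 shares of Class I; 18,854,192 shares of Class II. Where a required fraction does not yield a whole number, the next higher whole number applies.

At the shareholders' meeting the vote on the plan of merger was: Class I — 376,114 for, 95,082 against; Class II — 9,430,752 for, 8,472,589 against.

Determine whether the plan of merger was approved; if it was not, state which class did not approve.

Approved — every class gave the required vote.

Class I: 2/3 of 563965 = 375976.67, rounded up to 375977; 375,977 required, 376,114 in favor — approved.
Class II: a majority of 18854192 is 9427097; 9,427,097 required, 9,430,752 in favor — approved.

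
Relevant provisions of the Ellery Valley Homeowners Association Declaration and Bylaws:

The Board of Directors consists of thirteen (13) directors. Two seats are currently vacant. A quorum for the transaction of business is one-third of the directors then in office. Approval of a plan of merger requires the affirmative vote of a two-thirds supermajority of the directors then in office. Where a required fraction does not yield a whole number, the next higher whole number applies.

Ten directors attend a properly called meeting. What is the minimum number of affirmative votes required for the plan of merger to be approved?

The plan of merger requires two-thirds of the directors then in office (11).
2/3 of 11 = 7.33, rounded up to 8.

8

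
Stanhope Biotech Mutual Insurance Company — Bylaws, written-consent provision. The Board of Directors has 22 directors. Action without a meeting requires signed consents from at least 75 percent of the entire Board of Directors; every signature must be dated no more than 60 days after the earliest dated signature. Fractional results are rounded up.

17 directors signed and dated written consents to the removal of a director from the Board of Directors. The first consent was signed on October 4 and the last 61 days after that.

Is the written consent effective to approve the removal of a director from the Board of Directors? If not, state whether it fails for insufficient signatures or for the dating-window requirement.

Signatures required: at least 75 percent of 22 — 3/4 of 22 = 16.50, rounded up to 17, so 17 needed; 17 signed. Sufficient.
Dating window: the latest signature is 61 days after the earliest; the limit is 60 days. Outside the window.

Not effective — dating-window requirement not satisfied.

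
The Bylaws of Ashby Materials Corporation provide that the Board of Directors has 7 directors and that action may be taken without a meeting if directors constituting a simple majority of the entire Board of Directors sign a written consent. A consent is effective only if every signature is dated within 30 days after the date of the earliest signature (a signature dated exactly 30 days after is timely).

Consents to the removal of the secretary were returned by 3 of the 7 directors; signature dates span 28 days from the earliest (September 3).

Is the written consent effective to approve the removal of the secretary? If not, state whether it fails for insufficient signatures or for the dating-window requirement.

Not effective — insufficient signatures.

Signatures required: a simple majority of 7 — a majority of 7 is 4, so 4 needed; 3 signed. Insufficient.
Dating window: the latest signature is 28 days after the earliest; the limit is 30 days. Within the window.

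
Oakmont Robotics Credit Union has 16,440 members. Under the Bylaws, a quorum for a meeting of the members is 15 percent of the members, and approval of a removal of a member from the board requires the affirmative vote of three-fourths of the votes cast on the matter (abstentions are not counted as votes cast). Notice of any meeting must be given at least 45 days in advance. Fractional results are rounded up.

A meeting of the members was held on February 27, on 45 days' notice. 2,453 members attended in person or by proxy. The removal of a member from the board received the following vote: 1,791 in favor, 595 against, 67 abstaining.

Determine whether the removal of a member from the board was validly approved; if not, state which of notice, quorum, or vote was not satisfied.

Notice: 45 days given; 45 required. Satisfied.
Quorum: 15% of 16,440 = 2,466; 2,453 present. Not satisfied.
Vote: requires three-fourths of the votes cast (2,453 − 67 abstaining = 2,386); 3/4 of 2386 = 1789.50, rounded up to 1790, so 1,790 needed; 1,791 in favor. Satisfied.

Invalid — quorum requirement not satisfied.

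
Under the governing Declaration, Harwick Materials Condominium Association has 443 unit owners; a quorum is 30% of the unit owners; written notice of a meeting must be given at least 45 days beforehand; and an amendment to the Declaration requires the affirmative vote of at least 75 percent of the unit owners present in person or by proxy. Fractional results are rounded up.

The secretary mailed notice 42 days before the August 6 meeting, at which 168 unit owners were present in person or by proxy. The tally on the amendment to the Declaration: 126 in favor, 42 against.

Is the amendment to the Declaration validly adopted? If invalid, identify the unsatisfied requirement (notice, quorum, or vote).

Notice: 42 days given; 45 required. Not satisfied.
Quorum: 30% of 443 = 132.90, rounded up to 133; 168 present. Satisfied.
Vote: requires three-fourths of those present (168); 3/4 of 168 = 126, so 126 needed; 126 in favor. Satisfied.

Invalid — notice requirement not satisfied.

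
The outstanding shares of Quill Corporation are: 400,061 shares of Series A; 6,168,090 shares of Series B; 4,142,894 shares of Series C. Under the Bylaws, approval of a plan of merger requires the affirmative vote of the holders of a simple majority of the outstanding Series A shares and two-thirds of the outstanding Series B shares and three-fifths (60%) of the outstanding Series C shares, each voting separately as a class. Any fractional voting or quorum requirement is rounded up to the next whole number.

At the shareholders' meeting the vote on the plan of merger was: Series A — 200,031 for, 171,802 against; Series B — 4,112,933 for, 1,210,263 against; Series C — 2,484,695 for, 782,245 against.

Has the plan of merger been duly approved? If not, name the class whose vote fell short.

Not approved — the Series C shares did not give the required vote.

Series A: a majority of 400061 is 200031; 200,031 required, 200,031 in favor — approved.
Series B: 2/3 of 6168090 = 4112060; 4,112,060 required, 4,112,933 in favor — approved.
Series C: 3/5 of 4142894 = 2485736.40, rounded up to 2485737; 2,485,737 required, 2,484,695 in favor — not approved.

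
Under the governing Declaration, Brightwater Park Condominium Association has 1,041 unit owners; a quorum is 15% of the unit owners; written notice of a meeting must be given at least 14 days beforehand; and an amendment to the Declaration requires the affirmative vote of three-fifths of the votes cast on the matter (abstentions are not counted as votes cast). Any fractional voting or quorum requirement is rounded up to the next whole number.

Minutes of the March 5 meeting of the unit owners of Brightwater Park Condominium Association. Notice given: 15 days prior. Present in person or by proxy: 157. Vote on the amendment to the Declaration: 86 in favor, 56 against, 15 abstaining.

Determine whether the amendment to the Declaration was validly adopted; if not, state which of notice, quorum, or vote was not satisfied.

Notice: 15 days given; 14 required. Satisfied.
Quorum: 15% of 1,041 = 156.15, rounded up to 157; 157 present. Satisfied.
Vote: requires three-fifths of the votes cast (157 − 15 abstaining = 142); 3/5 of 142 = 85.20, rounded up to 86, so 86 needed; 86 in favor. Satisfied.

Valid — all requirements satisfied.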